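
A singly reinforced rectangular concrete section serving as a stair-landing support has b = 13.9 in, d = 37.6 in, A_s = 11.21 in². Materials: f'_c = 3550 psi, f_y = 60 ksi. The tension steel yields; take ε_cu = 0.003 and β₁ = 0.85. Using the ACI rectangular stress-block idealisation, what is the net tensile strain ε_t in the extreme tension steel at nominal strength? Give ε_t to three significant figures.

ε_t ≈ 0.00298

a = A_s f_y/(0.85 f'_c b) = 16.036 in.
β₁ = 0.85, so c = a/β₁ = 16.036/0.85 = 18.866 in.
From the linear strain diagram with ε_cu = 0.003: ε_t = 0.003 (d − c)/c = 0.003 × (37.6 − 18.866)/18.866 = 0.00298.
ε_t < 0.004 — the section is over-reinforced for flexure under ACI limits.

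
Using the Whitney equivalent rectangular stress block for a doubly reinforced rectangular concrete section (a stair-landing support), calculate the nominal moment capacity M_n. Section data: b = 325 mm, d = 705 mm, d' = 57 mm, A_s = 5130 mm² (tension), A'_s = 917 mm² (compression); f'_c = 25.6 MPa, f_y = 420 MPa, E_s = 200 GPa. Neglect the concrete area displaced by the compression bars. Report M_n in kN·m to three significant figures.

M_n ≈ 1280 kN·m

Assume both tension and compression steel yield.
Net tension couple steel: A_s − A'_s = 4213 mm².
a = (A_s − A'_s) f_y / (0.85 f'_c b) = 1769460/(0.85 × 25.6 × 325) = 250.21 mm.
c = a/β₁ = 250.21/0.85 = 294.36 mm; ε'_s = 0.003(c − d')/c = 0.0024 ≥ f_y/E_s = 0.0021, so compression steel does yield.
M_n = (A_s − A'_s) f_y (d − a/2) + A'_s f_y (d − d') = [1769460 × (705 − 125.105) + 385140 × (705 − 57)] × 10⁻⁶ = 1026.10 + 249.57 = 1275.67 kN·m.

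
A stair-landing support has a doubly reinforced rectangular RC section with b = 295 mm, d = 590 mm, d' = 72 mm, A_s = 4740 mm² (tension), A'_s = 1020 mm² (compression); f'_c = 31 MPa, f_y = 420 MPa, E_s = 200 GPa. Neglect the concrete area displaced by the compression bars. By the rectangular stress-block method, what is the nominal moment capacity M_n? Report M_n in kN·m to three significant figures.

M_n ≈ 987 kN·m

Assume both tension and compression steel yield.
Net tension couple steel: A_s − A'_s = 3720 mm².
a = (A_s − A'_s) f_y / (0.85 f'_c b) = 1562400/(0.85 × 31 × 295) = 201.00 mm.
c = a/β₁ = 201.00/0.829 = 242.46 mm; ε'_s = 0.003(c − d')/c = 0.0021 ≥ f_y/E_s = 0.0021, so compression steel does yield.
M_n = (A_s − A'_s) f_y (d − a/2) + A'_s f_y (d − d') = [1562400 × (590 − 100.5) + 428400 × (590 − 72)] × 10⁻⁶ = 764.79 + 221.91 = 986.70 kN·m.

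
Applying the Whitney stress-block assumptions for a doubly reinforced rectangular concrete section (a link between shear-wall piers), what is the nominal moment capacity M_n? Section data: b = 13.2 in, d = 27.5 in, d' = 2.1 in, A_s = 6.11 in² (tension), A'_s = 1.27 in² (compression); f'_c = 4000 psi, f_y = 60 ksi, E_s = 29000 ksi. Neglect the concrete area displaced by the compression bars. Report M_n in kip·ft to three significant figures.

Assume both steels yield.
a = (A_s − A'_s) f_y/(0.85 f'_c b) = (6.11 − 1.27) × 60/(0.85 × 4 × 13.2) = 6.471 in.
c = a/β₁ = 6.471/0.85 = 7.613 in; ε'_s = 0.003(c − d')/c = 0.0022 ≥ ε_y = 0.0021, so the compression steel yields.
M_n = (A_s − A'_s) f_y (d − a/2) + A'_s f_y (d − d') = 290.4 × (27.5 − 3.2355) + 76.2 × (27.5 − 2.1) = 7046.4 + 1935.5 = 8981.9 kip·in = 8981.9/12 = 748.49 kip·ft.

M_n ≈ 748 kip·ft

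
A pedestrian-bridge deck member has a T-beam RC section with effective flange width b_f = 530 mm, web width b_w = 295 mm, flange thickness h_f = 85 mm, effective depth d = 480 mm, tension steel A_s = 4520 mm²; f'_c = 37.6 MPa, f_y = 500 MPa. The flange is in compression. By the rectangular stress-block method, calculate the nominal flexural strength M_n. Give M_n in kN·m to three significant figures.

M_n ≈ 918 kN·m

Tension: T = A_s f_y = 4520 × 500 = 2260000 N.
Try a within the flange: a = T/(0.85 f'_c b_f) = 2260000/(0.85 × 37.6 × 530) = 133.42 mm.
a = 133.42 > h_f = 85 mm: the block extends into the web. Split into flange-overhang and web parts.
C_f = 0.85 f'_c (b_f − b_w) h_f = 0.85 × 37.6 × (530 − 295) × 85 = 638401 N.
Remaining web compression depth: a_w = (T − C_f)/(0.85 f'_c b_w) = (2260000 − 638401)/(0.85 × 37.6 × 295) = 171.99 mm.
M_n = C_f(d − h_f/2) + (T − C_f)(d − a_w/2) = 638401 × (480 − 42.5) + 1621599 × (480 − 85.995) = 279.30 + 638.92 = 918.22 × 10⁶ N·mm.
M_n = 918.22 kN·m.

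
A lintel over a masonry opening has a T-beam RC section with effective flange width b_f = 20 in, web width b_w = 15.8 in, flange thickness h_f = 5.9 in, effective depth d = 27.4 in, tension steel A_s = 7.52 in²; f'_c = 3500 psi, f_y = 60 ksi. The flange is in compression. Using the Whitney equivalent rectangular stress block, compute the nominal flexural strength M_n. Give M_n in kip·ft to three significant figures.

M_n ≈ 886 kip·ft

Tension: T = A_s f_y = 7.52 × 60 = 451.2 kips.
Try a within the flange: a = T/(0.85 f'_c b_f) = 451.2/(0.85 × 3.5 × 20) = 7.583 in.
a = 7.583 > h_f = 5.9 in: the block extends into the web. Split into flange-overhang and web parts.
C_f = 0.85 f'_c (b_f − b_w) h_f = 0.85 × 3.5 × (20 − 15.8) × 5.9 = 73.7 kips.
Remaining web compression depth: a_w = (T − C_f)/(0.85 f'_c b_w) = (451.2 − 73.7)/(0.85 × 3.5 × 15.8) = 8.031 in.
M_n = C_f(d − h_f/2) + (T − C_f)(d − a_w/2) = 73.7 × (27.4 − 2.95) + 377.5 × (27.4 − 4.0155) = 1802.0 + 8827.6 = 10629.6 kip·in.
M_n = 10629.6/12 = 885.80 kip·ft.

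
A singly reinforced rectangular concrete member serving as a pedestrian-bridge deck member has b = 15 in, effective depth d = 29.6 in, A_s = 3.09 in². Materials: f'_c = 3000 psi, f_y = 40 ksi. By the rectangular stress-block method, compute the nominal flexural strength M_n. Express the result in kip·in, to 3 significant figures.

T = A_s f_y = 3.09 × 40 = 123.6 kips.
a = T/(0.85 f'_c b) = 123.6/(0.85 × 3 × 15) = 3.231 in.
M_n = T(d − a/2) = 123.6 × (29.6 − 1.6155) = 3458.9 kip·in.

M_n ≈ 3460 kip·in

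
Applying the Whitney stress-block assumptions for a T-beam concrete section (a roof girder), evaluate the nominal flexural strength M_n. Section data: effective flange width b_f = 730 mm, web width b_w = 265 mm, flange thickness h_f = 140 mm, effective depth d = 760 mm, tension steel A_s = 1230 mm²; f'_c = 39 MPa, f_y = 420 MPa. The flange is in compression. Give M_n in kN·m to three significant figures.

M_n ≈ 387 kN·m

Tension: T = A_s f_y = 1230 × 420 = 516600 N.
Try a within the flange: a = T/(0.85 f'_c b_f) = 516600/(0.85 × 39 × 730) = 21.35 mm.
Since a = 21.35 ≤ h_f = 140 mm, the stress block lies entirely in the flange; analyse as a rectangular beam of width b_f.
M_n = T(d − a/2) = 516600 × (760 − 10.675) = 387.10 × 10⁶ N·mm.
M_n = 387.10 kN·m.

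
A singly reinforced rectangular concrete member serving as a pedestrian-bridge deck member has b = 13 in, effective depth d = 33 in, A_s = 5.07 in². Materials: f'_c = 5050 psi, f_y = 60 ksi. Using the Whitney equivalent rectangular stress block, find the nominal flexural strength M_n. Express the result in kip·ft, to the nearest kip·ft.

T = A_s f_y = 5.07 × 60 = 304.2 kips.
a = T/(0.85 f'_c b) = 304.2/(0.85 × 5.05 × 13) = 5.451 in.
M_n = T(d − a/2) = 304.2 × (33 − 2.7255) = 9209.5 kip·in = 9209.5/12 = 767.46 kip·ft.

M_n ≈ 767 kip·ft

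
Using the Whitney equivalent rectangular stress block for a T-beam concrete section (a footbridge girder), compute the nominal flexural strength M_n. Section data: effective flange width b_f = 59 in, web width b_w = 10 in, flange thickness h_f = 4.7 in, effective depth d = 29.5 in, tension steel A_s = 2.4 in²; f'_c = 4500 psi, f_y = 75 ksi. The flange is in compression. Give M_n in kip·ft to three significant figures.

M_n ≈ 437 kip·ft

Tension: T = A_s f_y = 2.4 × 75 = 180 kips.
Try a within the flange: a = T/(0.85 f'_c b_f) = 180/(0.85 × 4.5 × 59) = 0.798 in.
Since a = 0.798 ≤ h_f = 4.7 in, the stress block lies entirely in the flange; analyse as a rectangular beam of width b_f.
M_n = T(d − a/2) = 180 × (29.5 − 0.399) = 5238.2 kip·in.
M_n = 5238.2/12 = 436.52 kip·ft.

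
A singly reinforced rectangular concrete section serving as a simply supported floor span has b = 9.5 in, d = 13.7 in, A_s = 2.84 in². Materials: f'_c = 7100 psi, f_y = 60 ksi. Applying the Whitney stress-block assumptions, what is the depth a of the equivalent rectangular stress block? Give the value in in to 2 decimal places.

a ≈ 2.97 in

T = A_s f_y = 2.84 × 60 = 170.4 kips.
a = T/(0.85 f'_c b) = 170.4/(0.85 × 7.1 × 9.5) = 2.97 in.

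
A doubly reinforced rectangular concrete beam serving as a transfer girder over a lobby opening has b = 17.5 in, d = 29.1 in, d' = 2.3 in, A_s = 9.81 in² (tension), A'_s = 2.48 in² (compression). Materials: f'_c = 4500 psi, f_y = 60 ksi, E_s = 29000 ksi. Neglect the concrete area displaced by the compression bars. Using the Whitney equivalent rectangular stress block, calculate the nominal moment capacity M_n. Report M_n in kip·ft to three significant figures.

M_n ≈ 1280 kip·ft

Assume both steels yield.
a = (A_s − A'_s) f_y/(0.85 f'_c b) = (9.81 − 2.48) × 60/(0.85 × 4.5 × 17.5) = 6.570 in.
c = a/β₁ = 6.570/0.825 = 7.964 in; ε'_s = 0.003(c − d')/c = 0.0021 ≥ ε_y = 0.0021, so the compression steel yields.
M_n = (A_s − A'_s) f_y (d − a/2) + A'_s f_y (d − d') = 439.8 × (29.1 − 3.285) + 148.8 × (29.1 − 2.3) = 11353.4 + 3987.8 = 15341.2 kip·in = 15341.2/12 = 1278.43 kip·ft.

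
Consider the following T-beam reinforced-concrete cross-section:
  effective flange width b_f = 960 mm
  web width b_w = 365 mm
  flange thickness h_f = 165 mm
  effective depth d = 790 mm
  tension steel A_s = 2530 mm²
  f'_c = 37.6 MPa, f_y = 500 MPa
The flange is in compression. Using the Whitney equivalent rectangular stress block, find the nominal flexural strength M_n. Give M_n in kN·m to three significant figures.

M_n ≈ 973 kN·m

Tension: T = A_s f_y = 2530 × 500 = 1265000 N.
Try a within the flange: a = T/(0.85 f'_c b_f) = 1265000/(0.85 × 37.6 × 960) = 41.23 mm.
Since a = 41.23 ≤ h_f = 165 mm, the stress block lies entirely in the flange; analyse as a rectangular beam of width b_f.
M_n = T(d − a/2) = 1265000 × (790 − 20.615) = 973.27 × 10⁶ N·mm.
M_n = 973.27 kN·m.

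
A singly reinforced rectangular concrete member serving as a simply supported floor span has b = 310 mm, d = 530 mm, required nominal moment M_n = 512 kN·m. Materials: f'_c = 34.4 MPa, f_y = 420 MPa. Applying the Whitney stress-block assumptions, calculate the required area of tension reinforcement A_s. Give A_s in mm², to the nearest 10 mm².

With M_n = 0.85 f'_c a b (d − a/2), solve the quadratic for a:
a = d − √(d² − 2M_n/(0.85 f'_c b)) = 530 − √(530² − 2 × 512×10⁶/(0.85 × 34.4 × 310)) = 120.21 mm.
A_s = 0.85 f'_c a b / f_y = 0.85 × 34.4 × 120.21 × 310 / 420 = 2594.4 mm².

A_s ≈ 2590 mm²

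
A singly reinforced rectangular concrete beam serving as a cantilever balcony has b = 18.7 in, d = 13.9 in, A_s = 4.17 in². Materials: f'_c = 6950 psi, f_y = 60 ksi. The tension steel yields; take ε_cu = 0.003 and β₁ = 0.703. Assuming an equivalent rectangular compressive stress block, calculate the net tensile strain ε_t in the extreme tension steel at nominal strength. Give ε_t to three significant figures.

a = A_s f_y/(0.85 f'_c b) = 2.265 in.
β₁ = 0.703, so c = a/β₁ = 2.265/0.703 = 3.222 in.
From the linear strain diagram with ε_cu = 0.003: ε_t = 0.003 (d − c)/c = 0.003 × (13.9 − 3.222)/3.222 = 0.00994.
Since ε_t ≥ 0.005, the section is tension-controlled.

ε_t ≈ 0.00994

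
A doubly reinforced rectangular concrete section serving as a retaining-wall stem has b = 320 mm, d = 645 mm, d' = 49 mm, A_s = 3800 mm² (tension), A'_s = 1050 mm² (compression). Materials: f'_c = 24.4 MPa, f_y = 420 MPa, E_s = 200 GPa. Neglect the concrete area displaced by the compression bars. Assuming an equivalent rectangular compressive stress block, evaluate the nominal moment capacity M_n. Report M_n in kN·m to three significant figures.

M_n ≈ 907 kN·m

Assume both tension and compression steel yield.
Net tension couple steel: A_s − A'_s = 2750 mm².
a = (A_s − A'_s) f_y / (0.85 f'_c b) = 1155000/(0.85 × 24.4 × 320) = 174.03 mm.
c = a/β₁ = 174.03/0.85 = 204.74 mm; ε'_s = 0.003(c − d')/c = 0.0023 ≥ f_y/E_s = 0.0021, so compression steel does yield.
M_n = (A_s − A'_s) f_y (d − a/2) + A'_s f_y (d − d') = [1155000 × (645 − 87.015) + 441000 × (645 − 49)] × 10⁻⁶ = 644.47 + 262.84 = 907.31 kN·m.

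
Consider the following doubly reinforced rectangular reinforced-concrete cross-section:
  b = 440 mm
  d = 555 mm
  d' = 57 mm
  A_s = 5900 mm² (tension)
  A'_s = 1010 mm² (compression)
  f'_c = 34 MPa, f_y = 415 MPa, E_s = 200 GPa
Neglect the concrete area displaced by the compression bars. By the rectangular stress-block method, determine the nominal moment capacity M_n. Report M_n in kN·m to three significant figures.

Assume both tension and compression steel yield.
Net tension couple steel: A_s − A'_s = 4890 mm².
a = (A_s − A'_s) f_y / (0.85 f'_c b) = 2029350/(0.85 × 34 × 440) = 159.59 mm.
c = a/β₁ = 159.59/0.807 = 197.76 mm; ε'_s = 0.003(c − d')/c = 0.0021 ≥ f_y/E_s = 0.0021, so compression steel does yield.
M_n = (A_s − A'_s) f_y (d − a/2) + A'_s f_y (d − d') = [2029350 × (555 − 79.795) + 419150 × (555 − 57)] × 10⁻⁶ = 964.36 + 208.74 = 1173.10 kN·m.

M_n ≈ 1170 kN·m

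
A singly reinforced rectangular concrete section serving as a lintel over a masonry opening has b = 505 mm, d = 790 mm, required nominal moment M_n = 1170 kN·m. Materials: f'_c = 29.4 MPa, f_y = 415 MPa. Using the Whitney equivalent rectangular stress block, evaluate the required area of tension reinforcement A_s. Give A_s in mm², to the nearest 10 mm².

With M_n = 0.85 f'_c a b (d − a/2), solve the quadratic for a:
a = d − √(d² − 2M_n/(0.85 f'_c b)) = 790 − √(790² − 2 × 1170×10⁶/(0.85 × 29.4 × 505)) = 127.67 mm.
A_s = 0.85 f'_c a b / f_y = 0.85 × 29.4 × 127.67 × 505 / 415 = 3882.4 mm².

A_s ≈ 3880 mm²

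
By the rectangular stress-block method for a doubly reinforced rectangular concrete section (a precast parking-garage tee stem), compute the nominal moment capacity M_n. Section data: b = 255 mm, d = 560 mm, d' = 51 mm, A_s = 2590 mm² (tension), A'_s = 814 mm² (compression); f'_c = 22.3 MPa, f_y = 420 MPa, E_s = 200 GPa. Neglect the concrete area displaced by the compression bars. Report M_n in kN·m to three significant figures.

Assume both tension and compression steel yield.
Net tension couple steel: A_s − A'_s = 1776 mm².
a = (A_s − A'_s) f_y / (0.85 f'_c b) = 745920/(0.85 × 22.3 × 255) = 154.32 mm.
c = a/β₁ = 154.32/0.85 = 181.55 mm; ε'_s = 0.003(c − d')/c = 0.0022 ≥ f_y/E_s = 0.0021, so compression steel does yield.
M_n = (A_s − A'_s) f_y (d − a/2) + A'_s f_y (d − d') = [745920 × (560 − 77.16) + 341880 × (560 − 51)] × 10⁻⁶ = 360.16 + 174.02 = 534.18 kN·m.

M_n ≈ 534 kN·m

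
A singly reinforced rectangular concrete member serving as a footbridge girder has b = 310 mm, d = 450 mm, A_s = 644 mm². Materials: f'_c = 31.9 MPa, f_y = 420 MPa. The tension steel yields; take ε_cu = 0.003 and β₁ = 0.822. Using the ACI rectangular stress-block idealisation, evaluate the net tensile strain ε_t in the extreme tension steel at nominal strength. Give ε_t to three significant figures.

a = A_s f_y/(0.85 f'_c b) = 32.18 mm.
β₁ = 0.822, so c = a/β₁ = 32.18/0.822 = 39.15 mm.
From the linear strain diagram with ε_cu = 0.003: ε_t = 0.003 (d − c)/c = 0.003 × (450 − 39.15)/39.15 = 0.0315.
Since ε_t ≥ 0.005, the section is tension-controlled.

ε_t ≈ 0.0315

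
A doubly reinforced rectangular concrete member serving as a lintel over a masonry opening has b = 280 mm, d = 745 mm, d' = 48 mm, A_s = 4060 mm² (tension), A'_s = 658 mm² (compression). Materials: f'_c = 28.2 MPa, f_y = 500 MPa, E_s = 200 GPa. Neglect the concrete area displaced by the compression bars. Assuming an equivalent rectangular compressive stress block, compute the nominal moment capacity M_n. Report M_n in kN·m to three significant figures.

Assume both tension and compression steel yield.
Net tension couple steel: A_s − A'_s = 3402 mm².
a = (A_s − A'_s) f_y / (0.85 f'_c b) = 1701000/(0.85 × 28.2 × 280) = 253.44 mm.
c = a/β₁ = 253.44/0.849 = 298.52 mm; ε'_s = 0.003(c − d')/c = 0.0025 ≥ f_y/E_s = 0.0025, so compression steel does yield.
M_n = (A_s − A'_s) f_y (d − a/2) + A'_s f_y (d − d') = [1701000 × (745 − 126.72) + 329000 × (745 − 48)] × 10⁻⁶ = 1051.69 + 229.31 = 1281.00 kN·m.

M_n ≈ 1280 kN·m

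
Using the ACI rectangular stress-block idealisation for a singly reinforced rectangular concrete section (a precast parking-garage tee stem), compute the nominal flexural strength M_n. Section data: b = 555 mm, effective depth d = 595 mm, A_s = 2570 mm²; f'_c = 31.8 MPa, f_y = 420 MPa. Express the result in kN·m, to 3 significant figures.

M_n ≈ 603 kN·m

T = A_s f_y = 2570 × 420 = 1079400 N = 1079.4 kN.
From C = T: a = T/(0.85 f'_c b) = 1079400/(0.85 × 31.8 × 555) = 71.95 mm.
M_n = T(d − a/2) = 1079.4 kN × (595 − 35.975) mm = 603.41 kN·m.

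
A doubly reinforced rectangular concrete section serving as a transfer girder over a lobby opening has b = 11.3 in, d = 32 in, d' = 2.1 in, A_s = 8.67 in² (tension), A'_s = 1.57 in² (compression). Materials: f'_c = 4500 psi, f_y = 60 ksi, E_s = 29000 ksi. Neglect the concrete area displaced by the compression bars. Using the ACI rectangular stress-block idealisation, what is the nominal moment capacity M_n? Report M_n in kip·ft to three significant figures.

Assume both steels yield.
a = (A_s − A'_s) f_y/(0.85 f'_c b) = (8.67 − 1.57) × 60/(0.85 × 4.5 × 11.3) = 9.856 in.
c = a/β₁ = 9.856/0.825 = 11.947 in; ε'_s = 0.003(c − d')/c = 0.0025 ≥ ε_y = 0.0021, so the compression steel yields.
M_n = (A_s − A'_s) f_y (d − a/2) + A'_s f_y (d − d') = 426 × (32 − 4.928) + 94.2 × (32 − 2.1) = 11532.7 + 2816.6 = 14349.3 kip·in = 14349.3/12 = 1195.78 kip·ft.

M_n ≈ 1200 kip·ft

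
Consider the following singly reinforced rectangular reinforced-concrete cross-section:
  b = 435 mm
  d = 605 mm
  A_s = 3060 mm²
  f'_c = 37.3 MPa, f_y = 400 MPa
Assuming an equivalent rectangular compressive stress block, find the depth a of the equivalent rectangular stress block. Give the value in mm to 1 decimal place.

a ≈ 88.7 mm

T = A_s f_y = 3060 × 400 = 1224000 N = 1224 kN.
Setting C = 0.85 f'_c a b equal to T: a = 1224000/(0.85 × 37.3 × 435) = 88.7 mm.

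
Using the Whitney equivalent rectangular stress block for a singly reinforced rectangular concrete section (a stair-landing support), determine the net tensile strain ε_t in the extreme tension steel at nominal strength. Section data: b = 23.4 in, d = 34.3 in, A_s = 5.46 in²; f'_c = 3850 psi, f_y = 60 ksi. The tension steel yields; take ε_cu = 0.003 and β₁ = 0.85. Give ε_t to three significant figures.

ε_t ≈ 0.0174

a = A_s f_y/(0.85 f'_c b) = 4.278 in.
β₁ = 0.85, so c = a/β₁ = 4.278/0.85 = 5.033 in.
From the linear strain diagram with ε_cu = 0.003: ε_t = 0.003 (d − c)/c = 0.003 × (34.3 − 5.033)/5.033 = 0.0174.
Since ε_t ≥ 0.005, the section is tension-controlled.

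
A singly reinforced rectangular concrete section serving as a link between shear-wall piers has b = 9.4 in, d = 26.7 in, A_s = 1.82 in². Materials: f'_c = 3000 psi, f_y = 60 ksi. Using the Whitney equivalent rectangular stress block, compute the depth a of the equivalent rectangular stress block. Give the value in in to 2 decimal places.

a ≈ 4.56 in

T = A_s f_y = 1.82 × 60 = 109.2 kips.
a = T/(0.85 f'_c b) = 109.2/(0.85 × 3 × 9.4) = 4.56 in.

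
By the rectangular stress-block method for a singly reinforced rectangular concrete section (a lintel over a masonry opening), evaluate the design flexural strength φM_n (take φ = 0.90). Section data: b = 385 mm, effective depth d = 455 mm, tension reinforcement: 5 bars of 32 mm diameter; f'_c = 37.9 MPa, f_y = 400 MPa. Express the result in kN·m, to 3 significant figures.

φM_n ≈ 565 kN·m

A_s = 5 × 804 = 4020 mm².
T = A_s f_y = 4020 × 400 = 1608000 N = 1608 kN.
From C = T: a = T/(0.85 f'_c b) = 1608000/(0.85 × 37.9 × 385) = 129.65 mm.
M_n = T(d − a/2) = 1608 kN × (455 − 64.825) mm = 627.40 kN·m.
φM_n = 0.90 × 627.40 = 564.66 kN·m.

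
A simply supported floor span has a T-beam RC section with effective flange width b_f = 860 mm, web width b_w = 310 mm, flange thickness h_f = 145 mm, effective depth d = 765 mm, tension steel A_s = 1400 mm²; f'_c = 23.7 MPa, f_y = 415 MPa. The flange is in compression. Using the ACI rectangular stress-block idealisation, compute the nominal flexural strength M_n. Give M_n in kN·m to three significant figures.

M_n ≈ 435 kN·m

Tension: T = A_s f_y = 1400 × 415 = 581000 N.
Try a within the flange: a = T/(0.85 f'_c b_f) = 581000/(0.85 × 23.7 × 860) = 33.54 mm.
Since a = 33.54 ≤ h_f = 145 mm, the stress block lies entirely in the flange; analyse as a rectangular beam of width b_f.
M_n = T(d − a/2) = 581000 × (765 − 16.77) = 434.72 × 10⁶ N·mm.
M_n = 434.72 kN·m.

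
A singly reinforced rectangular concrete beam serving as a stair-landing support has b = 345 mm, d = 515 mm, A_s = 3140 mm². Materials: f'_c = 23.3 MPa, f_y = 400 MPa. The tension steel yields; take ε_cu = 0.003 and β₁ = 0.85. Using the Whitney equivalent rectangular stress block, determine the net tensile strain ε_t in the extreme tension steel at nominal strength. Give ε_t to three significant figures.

ε_t ≈ 0.00414

a = A_s f_y/(0.85 f'_c b) = 183.82 mm.
β₁ = 0.85, so c = a/β₁ = 183.82/0.85 = 216.26 mm.
From the linear strain diagram with ε_cu = 0.003: ε_t = 0.003 (d − c)/c = 0.003 × (515 − 216.26)/216.26 = 0.00414.
ε_t is between 0.004 and 0.005 — transition zone.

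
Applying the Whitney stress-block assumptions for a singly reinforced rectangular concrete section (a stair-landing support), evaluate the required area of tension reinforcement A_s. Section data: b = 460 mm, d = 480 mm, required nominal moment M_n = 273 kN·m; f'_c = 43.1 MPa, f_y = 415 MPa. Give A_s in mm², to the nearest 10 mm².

A_s ≈ 1420 mm²

With M_n = 0.85 f'_c a b (d − a/2), solve the quadratic for a:
a = d − √(d² − 2M_n/(0.85 f'_c b)) = 480 − √(480² − 2 × 273×10⁶/(0.85 × 43.1 × 460)) = 35.03 mm.
A_s = 0.85 f'_c a b / f_y = 0.85 × 43.1 × 35.03 × 460 / 415 = 1422.5 mm².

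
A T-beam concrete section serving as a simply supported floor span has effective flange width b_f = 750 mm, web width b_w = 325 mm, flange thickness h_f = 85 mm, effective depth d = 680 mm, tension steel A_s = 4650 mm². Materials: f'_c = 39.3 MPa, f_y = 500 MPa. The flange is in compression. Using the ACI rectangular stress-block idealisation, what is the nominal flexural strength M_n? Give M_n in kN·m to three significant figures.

M_n ≈ 1470 kN·m

Tension: T = A_s f_y = 4650 × 500 = 2325000 N.
Try a within the flange: a = T/(0.85 f'_c b_f) = 2325000/(0.85 × 39.3 × 750) = 92.80 mm.
a = 92.80 > h_f = 85 mm: the block extends into the web. Split into flange-overhang and web parts.
C_f = 0.85 f'_c (b_f − b_w) h_f = 0.85 × 39.3 × (750 − 325) × 85 = 1206756 N.
Remaining web compression depth: a_w = (T − C_f)/(0.85 f'_c b_w) = (2325000 − 1206756)/(0.85 × 39.3 × 325) = 103.00 mm.
M_n = C_f(d − h_f/2) + (T − C_f)(d − a_w/2) = 1206756 × (680 − 42.5) + 1118244 × (680 − 51.5) = 769.31 + 702.82 = 1472.13 × 10⁶ N·mm.
M_n = 1472.13 kN·m.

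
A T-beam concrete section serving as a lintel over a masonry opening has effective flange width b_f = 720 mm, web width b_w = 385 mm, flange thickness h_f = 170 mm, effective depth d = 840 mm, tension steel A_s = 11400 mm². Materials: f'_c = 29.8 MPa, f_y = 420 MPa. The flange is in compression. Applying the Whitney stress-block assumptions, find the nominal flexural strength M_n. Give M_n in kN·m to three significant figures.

M_n ≈ 3330 kN·m

Tension: T = A_s f_y = 11400 × 420 = 4788000 N.
Try a within the flange: a = T/(0.85 f'_c b_f) = 4788000/(0.85 × 29.8 × 720) = 262.53 mm.
a = 262.53 > h_f = 170 mm: the block extends into the web. Split into flange-overhang and web parts.
C_f = 0.85 f'_c (b_f − b_w) h_f = 0.85 × 29.8 × (720 − 385) × 170 = 1442544 N.
Remaining web compression depth: a_w = (T − C_f)/(0.85 f'_c b_w) = (4788000 − 1442544)/(0.85 × 29.8 × 385) = 343.05 mm.
M_n = C_f(d − h_f/2) + (T − C_f)(d − a_w/2) = 1442544 × (840 − 85) + 3345456 × (840 − 171.525) = 1089.12 + 2236.35 = 3325.47 × 10⁶ N·mm.
M_n = 3325.47 kN·m.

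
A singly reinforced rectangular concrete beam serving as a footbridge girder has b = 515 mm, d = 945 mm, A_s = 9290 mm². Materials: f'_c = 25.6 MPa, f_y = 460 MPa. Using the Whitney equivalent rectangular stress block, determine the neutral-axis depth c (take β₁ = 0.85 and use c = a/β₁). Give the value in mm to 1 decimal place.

c ≈ 448.6 mm

T = A_s f_y = 9290 × 460 = 4273400 N = 4273.4 kN.
Setting C = 0.85 f'_c a b equal to T: a = 4273400/(0.85 × 25.6 × 515) = 381.336 mm.
With β₁ = 0.85, c = a/β₁ = 381.336/0.85 = 448.6 mm.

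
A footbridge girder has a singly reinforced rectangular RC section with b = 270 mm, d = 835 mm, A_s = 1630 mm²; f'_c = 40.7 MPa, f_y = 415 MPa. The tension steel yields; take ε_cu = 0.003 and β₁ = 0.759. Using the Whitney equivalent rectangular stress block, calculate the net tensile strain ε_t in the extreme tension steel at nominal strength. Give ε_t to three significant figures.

a = A_s f_y/(0.85 f'_c b) = 72.42 mm.
β₁ = 0.759, so c = a/β₁ = 72.42/0.759 = 95.42 mm.
From the linear strain diagram with ε_cu = 0.003: ε_t = 0.003 (d − c)/c = 0.003 × (835 − 95.42)/95.42 = 0.0233.
Since ε_t ≥ 0.005, the section is tension-controlled.

ε_t ≈ 0.0233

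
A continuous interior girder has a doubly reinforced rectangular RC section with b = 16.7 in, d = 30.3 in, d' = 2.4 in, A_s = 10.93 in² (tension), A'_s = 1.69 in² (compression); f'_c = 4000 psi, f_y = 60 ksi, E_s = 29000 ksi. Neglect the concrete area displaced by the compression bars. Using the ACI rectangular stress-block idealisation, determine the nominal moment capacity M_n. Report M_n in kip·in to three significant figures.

Assume both steels yield.
a = (A_s − A'_s) f_y/(0.85 f'_c b) = (10.93 − 1.69) × 60/(0.85 × 4 × 16.7) = 9.764 in.
c = a/β₁ = 9.764/0.85 = 11.487 in; ε'_s = 0.003(c − d')/c = 0.0024 ≥ ε_y = 0.0021, so the compression steel yields.
M_n = (A_s − A'_s) f_y (d − a/2) + A'_s f_y (d − d') = 554.4 × (30.3 − 4.882) + 101.4 × (30.3 − 2.4) = 14091.7 + 2829.1 = 16920.8 kip·in.

M_n ≈ 16900 kip·in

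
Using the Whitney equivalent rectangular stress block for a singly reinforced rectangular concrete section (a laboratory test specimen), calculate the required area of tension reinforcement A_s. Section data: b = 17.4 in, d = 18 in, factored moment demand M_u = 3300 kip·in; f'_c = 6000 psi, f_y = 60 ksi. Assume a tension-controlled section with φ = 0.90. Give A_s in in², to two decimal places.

A_s ≈ 3.64 in²

M_n = M_u/φ = 3300/0.90 = 3666.67 kip·in.
From M_n = 0.85 f'_c a b (d − a/2):
a = d − √(d² − 2M_n/(0.85 f'_c b)) = 18 − √(18² − 2 × 3666.67/(0.85 × 6 × 17.4)) = 2.464 in.
A_s = 0.85 f'_c a b / f_y = 0.85 × 6 × 2.464 × 17.4 / 60 = 3.644 in².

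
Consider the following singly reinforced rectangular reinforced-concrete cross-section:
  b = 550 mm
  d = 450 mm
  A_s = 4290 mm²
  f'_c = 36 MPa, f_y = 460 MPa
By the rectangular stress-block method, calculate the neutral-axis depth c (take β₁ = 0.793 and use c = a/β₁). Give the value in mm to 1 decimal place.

c ≈ 147.9 mm

T = A_s f_y = 4290 × 460 = 1973400 N = 1973.4 kN.
Setting C = 0.85 f'_c a b equal to T: a = 1973400/(0.85 × 36 × 550) = 117.255 mm.
With β₁ = 0.793, c = a/β₁ = 117.255/0.793 = 147.9 mm.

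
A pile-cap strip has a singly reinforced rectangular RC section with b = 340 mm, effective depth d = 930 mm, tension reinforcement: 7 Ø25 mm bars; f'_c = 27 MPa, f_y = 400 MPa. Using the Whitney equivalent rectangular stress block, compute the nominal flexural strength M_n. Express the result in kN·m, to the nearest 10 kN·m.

M_n ≈ 1160 kN·m

A_s = 7 × 491 = 3437 mm².
T = A_s f_y = 3437 × 400 = 1374800 N = 1374.8 kN.
From C = T: a = T/(0.85 f'_c b) = 1374800/(0.85 × 27 × 340) = 176.19 mm.
M_n = T(d − a/2) = 1374.8 kN × (930 − 88.095) mm = 1157.45 kN·m.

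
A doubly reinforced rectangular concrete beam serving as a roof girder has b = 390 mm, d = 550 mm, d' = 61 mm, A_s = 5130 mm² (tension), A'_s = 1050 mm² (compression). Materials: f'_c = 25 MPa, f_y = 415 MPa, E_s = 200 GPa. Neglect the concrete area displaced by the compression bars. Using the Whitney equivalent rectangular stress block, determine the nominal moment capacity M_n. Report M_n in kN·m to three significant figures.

M_n ≈ 971 kN·m

Assume both tension and compression steel yield.
Net tension couple steel: A_s − A'_s = 4080 mm².
a = (A_s − A'_s) f_y / (0.85 f'_c b) = 1693200/(0.85 × 25 × 390) = 204.31 mm.
c = a/β₁ = 204.31/0.85 = 240.36 mm; ε'_s = 0.003(c − d')/c = 0.0022 ≥ f_y/E_s = 0.0021, so compression steel does yield.
M_n = (A_s − A'_s) f_y (d − a/2) + A'_s f_y (d − d') = [1693200 × (550 − 102.155) + 435750 × (550 − 61)] × 10⁻⁶ = 758.29 + 213.08 = 971.37 kN·m.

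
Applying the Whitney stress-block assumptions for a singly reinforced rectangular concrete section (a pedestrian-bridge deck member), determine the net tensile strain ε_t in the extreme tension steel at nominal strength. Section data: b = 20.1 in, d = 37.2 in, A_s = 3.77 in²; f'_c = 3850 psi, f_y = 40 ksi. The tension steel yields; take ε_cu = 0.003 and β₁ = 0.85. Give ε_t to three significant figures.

a = A_s f_y/(0.85 f'_c b) = 2.293 in.
β₁ = 0.85, so c = a/β₁ = 2.293/0.85 = 2.698 in.
From the linear strain diagram with ε_cu = 0.003: ε_t = 0.003 (d − c)/c = 0.003 × (37.2 − 2.698)/2.698 = 0.0384.
Since ε_t ≥ 0.005, the section is tension-controlled.

ε_t ≈ 0.0384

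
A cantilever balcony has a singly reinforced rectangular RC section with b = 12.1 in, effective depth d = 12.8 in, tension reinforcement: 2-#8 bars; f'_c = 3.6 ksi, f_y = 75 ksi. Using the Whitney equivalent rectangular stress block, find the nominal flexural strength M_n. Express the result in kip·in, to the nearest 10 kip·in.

M_n ≈ 1330 kip·in

A_s = 2 × 0.79 = 1.58 in².
T = A_s f_y = 1.58 × 75 = 118.5 kips.
a = T/(0.85 f'_c b) = 118.5/(0.85 × 3.6 × 12.1) = 3.200 in.
M_n = T(d − a/2) = 118.5 × (12.8 − 1.6) = 1327.2 kip·in.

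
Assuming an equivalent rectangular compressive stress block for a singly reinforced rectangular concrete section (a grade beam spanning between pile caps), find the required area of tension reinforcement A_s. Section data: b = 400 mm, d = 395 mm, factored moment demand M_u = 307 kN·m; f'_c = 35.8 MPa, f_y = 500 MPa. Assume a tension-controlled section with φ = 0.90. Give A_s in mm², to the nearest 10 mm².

M_n = M_u/φ = 307/0.90 = 341.111 kN·m.
With M_n = 0.85 f'_c a b (d − a/2), solve the quadratic for a:
a = d − √(d² − 2M_n/(0.85 f'_c b)) = 395 − √(395² − 2 × 341.111×10⁶/(0.85 × 35.8 × 400)) = 78.81 mm.
A_s = 0.85 f'_c a b / f_y = 0.85 × 35.8 × 78.81 × 400 / 500 = 1918.6 mm².

A_s ≈ 1920 mm²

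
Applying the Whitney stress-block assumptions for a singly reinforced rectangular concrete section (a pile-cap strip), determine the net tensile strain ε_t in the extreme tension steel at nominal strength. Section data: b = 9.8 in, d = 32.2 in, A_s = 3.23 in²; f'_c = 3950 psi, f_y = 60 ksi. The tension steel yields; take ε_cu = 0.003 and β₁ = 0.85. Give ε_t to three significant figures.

ε_t ≈ 0.0109

a = A_s f_y/(0.85 f'_c b) = 5.890 in.
β₁ = 0.85, so c = a/β₁ = 5.890/0.85 = 6.929 in.
From the linear strain diagram with ε_cu = 0.003: ε_t = 0.003 (d − c)/c = 0.003 × (32.2 − 6.929)/6.929 = 0.0109.
Since ε_t ≥ 0.005, the section is tension-controlled.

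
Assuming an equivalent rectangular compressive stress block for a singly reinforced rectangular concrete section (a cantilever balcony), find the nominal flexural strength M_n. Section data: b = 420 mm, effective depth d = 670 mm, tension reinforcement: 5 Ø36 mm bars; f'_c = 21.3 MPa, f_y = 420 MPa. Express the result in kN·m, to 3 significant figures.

A_s = 5 × 1018 = 5090 mm².
T = A_s f_y = 5090 × 420 = 2137800 N = 2137.8 kN.
From C = T: a = T/(0.85 f'_c b) = 2137800/(0.85 × 21.3 × 420) = 281.14 mm.
M_n = T(d − a/2) = 2137.8 kN × (670 − 140.57) mm = 1131.82 kN·m.

M_n ≈ 1130 kN·m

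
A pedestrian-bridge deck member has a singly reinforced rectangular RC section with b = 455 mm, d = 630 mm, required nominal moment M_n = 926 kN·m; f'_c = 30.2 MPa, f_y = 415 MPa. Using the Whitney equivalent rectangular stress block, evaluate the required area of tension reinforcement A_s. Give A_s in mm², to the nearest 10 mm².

A_s ≈ 3990 mm²

With M_n = 0.85 f'_c a b (d − a/2), solve the quadratic for a:
a = d − √(d² − 2M_n/(0.85 f'_c b)) = 630 − √(630² − 2 × 926×10⁶/(0.85 × 30.2 × 455)) = 141.80 mm.
A_s = 0.85 f'_c a b / f_y = 0.85 × 30.2 × 141.80 × 455 / 415 = 3990.8 mm².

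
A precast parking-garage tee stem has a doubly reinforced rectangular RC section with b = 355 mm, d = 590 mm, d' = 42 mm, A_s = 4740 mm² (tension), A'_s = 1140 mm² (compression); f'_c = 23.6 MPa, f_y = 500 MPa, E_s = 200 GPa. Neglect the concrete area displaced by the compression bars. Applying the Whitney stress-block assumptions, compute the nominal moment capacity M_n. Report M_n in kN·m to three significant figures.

Assume both tension and compression steel yield.
Net tension couple steel: A_s − A'_s = 3600 mm².
a = (A_s − A'_s) f_y / (0.85 f'_c b) = 1800000/(0.85 × 23.6 × 355) = 252.76 mm.
c = a/β₁ = 252.76/0.85 = 297.36 mm; ε'_s = 0.003(c − d')/c = 0.0026 ≥ f_y/E_s = 0.0025, so compression steel does yield.
M_n = (A_s − A'_s) f_y (d − a/2) + A'_s f_y (d − d') = [1800000 × (590 − 126.38) + 570000 × (590 − 42)] × 10⁻⁶ = 834.52 + 312.36 = 1146.88 kN·m.

M_n ≈ 1150 kN·m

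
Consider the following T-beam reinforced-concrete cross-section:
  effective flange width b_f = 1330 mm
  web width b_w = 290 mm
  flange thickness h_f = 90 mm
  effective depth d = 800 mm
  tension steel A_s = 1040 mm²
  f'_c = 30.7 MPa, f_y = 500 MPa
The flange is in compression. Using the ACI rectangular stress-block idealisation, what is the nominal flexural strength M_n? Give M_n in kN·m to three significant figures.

Tension: T = A_s f_y = 1040 × 500 = 520000 N.
Try a within the flange: a = T/(0.85 f'_c b_f) = 520000/(0.85 × 30.7 × 1330) = 14.98 mm.
Since a = 14.98 ≤ h_f = 90 mm, the stress block lies entirely in the flange; analyse as a rectangular beam of width b_f.
M_n = T(d − a/2) = 520000 × (800 − 7.49) = 412.11 × 10⁶ N·mm.
M_n = 412.11 kN·m.

M_n ≈ 412 kN·m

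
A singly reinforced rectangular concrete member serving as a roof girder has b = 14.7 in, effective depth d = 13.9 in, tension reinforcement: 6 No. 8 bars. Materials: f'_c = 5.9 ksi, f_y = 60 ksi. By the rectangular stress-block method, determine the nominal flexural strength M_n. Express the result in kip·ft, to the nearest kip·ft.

A_s = 6 × 0.79 = 4.74 in².
T = A_s f_y = 4.74 × 60 = 284.4 kips.
a = T/(0.85 f'_c b) = 284.4/(0.85 × 5.9 × 14.7) = 3.858 in.
M_n = T(d − a/2) = 284.4 × (13.9 − 1.929) = 3404.6 kip·in = 3404.6/12 = 283.72 kip·ft.

M_n ≈ 284 kip·ft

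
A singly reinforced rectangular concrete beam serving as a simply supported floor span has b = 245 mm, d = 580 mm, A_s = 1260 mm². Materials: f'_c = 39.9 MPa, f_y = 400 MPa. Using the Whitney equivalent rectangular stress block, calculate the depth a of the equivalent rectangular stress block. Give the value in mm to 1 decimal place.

a ≈ 60.7 mm

T = A_s f_y = 1260 × 400 = 504000 N = 504 kN.
Setting C = 0.85 f'_c a b equal to T: a = 504000/(0.85 × 39.9 × 245) = 60.7 mm.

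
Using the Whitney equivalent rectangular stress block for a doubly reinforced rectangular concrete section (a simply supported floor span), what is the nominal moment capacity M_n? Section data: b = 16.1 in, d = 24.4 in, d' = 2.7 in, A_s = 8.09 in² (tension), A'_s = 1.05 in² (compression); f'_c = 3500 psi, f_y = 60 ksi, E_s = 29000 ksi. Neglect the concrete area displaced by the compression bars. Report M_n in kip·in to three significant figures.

M_n ≈ 9810 kip·in

Assume both steels yield.
a = (A_s − A'_s) f_y/(0.85 f'_c b) = (8.09 − 1.05) × 60/(0.85 × 3.5 × 16.1) = 8.819 in.
c = a/β₁ = 8.819/0.85 = 10.375 in; ε'_s = 0.003(c − d')/c = 0.0022 ≥ ε_y = 0.0021, so the compression steel yields.
M_n = (A_s − A'_s) f_y (d − a/2) + A'_s f_y (d − d') = 422.4 × (24.4 − 4.4095) + 63 × (24.4 − 2.7) = 8444.0 + 1367.1 = 9811.1 kip·in.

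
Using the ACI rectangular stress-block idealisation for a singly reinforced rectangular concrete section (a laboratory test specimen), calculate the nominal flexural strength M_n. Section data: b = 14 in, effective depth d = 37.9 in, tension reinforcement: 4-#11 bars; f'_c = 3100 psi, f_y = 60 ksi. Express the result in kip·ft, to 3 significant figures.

A_s = 4 × 1.56 = 6.24 in².
T = A_s f_y = 6.24 × 60 = 374.4 kips.
a = T/(0.85 f'_c b) = 374.4/(0.85 × 3.1 × 14) = 10.149 in.
M_n = T(d − a/2) = 374.4 × (37.9 − 5.0745) = 12289.9 kip·in = 12289.9/12 = 1024.16 kip·ft.

M_n ≈ 1020 kip·ft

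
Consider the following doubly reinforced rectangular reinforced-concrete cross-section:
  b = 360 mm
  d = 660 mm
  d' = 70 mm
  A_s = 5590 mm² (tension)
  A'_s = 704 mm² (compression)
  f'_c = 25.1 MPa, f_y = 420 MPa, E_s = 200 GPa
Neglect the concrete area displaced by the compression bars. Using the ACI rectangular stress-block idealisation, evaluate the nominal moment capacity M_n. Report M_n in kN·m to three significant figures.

Assume both tension and compression steel yield.
Net tension couple steel: A_s − A'_s = 4886 mm².
a = (A_s − A'_s) f_y / (0.85 f'_c b) = 2052120/(0.85 × 25.1 × 360) = 267.18 mm.
c = a/β₁ = 267.18/0.85 = 314.33 mm; ε'_s = 0.003(c − d')/c = 0.0023 ≥ f_y/E_s = 0.0021, so compression steel does yield.
M_n = (A_s − A'_s) f_y (d − a/2) + A'_s f_y (d − d') = [2052120 × (660 − 133.59) + 295680 × (660 − 70)] × 10⁻⁶ = 1080.26 + 174.45 = 1254.71 kN·m.

M_n ≈ 1250 kN·m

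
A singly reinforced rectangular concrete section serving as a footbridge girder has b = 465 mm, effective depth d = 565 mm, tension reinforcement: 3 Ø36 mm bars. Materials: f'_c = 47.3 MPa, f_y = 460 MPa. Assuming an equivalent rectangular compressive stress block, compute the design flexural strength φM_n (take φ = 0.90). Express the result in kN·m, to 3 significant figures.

A_s = 3 × 1018 = 3054 mm².
T = A_s f_y = 3054 × 460 = 1404840 N = 1404.84 kN.
From C = T: a = T/(0.85 f'_c b) = 1404840/(0.85 × 47.3 × 465) = 75.14 mm.
M_n = T(d − a/2) = 1404.84 kN × (565 − 37.57) mm = 740.95 kN·m.
φM_n = 0.90 × 740.95 = 666.86 kN·m.

φM_n ≈ 667 kN·m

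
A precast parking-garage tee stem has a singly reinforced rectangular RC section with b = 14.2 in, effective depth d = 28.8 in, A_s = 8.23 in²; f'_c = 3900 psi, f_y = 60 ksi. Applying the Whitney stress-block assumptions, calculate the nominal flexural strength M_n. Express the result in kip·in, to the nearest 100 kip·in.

T = A_s f_y = 8.23 × 60 = 493.8 kips.
a = T/(0.85 f'_c b) = 493.8/(0.85 × 3.9 × 14.2) = 10.490 in.
M_n = T(d − a/2) = 493.8 × (28.8 − 5.245) = 11631.5 kip·in.

M_n ≈ 11600 kip·in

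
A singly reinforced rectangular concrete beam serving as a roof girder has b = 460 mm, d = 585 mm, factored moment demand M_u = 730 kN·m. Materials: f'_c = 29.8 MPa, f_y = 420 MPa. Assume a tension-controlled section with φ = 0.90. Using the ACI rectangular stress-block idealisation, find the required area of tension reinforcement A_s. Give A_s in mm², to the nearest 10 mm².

M_n = M_u/φ = 730/0.90 = 811.111 kN·m.
With M_n = 0.85 f'_c a b (d − a/2), solve the quadratic for a:
a = d − √(d² − 2M_n/(0.85 f'_c b)) = 585 − √(585² − 2 × 811.111×10⁶/(0.85 × 29.8 × 460)) = 134.44 mm.
A_s = 0.85 f'_c a b / f_y = 0.85 × 29.8 × 134.44 × 460 / 420 = 3729.7 mm².

A_s ≈ 3730 mm²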